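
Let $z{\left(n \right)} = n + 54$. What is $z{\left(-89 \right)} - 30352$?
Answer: $-30387$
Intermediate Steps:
$z{\left(n \right)} = 54 + n$
$z{\left(-89 \right)} - 30352 = \left(54 - 89\right) - 30352 = -35 - 30352 = -30387$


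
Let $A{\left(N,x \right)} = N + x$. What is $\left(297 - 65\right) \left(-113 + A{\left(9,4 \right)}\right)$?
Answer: $-23200$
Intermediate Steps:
$\left(297 - 65\right) \left(-113 + A{\left(9,4 \right)}\right) = \left(297 - 65\right) \left(-113 + \left(9 + 4\right)\right) = 232 \left(-113 + 13\right) = 232 \left(-100\right) = -23200$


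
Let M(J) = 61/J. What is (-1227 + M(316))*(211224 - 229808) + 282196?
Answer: 1823412950/79 ≈ 2.3081e+7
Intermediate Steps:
(-1227 + M(316))*(211224 - 229808) + 282196 = (-1227 + 61/316)*(211224 - 229808) + 282196 = (-1227 + 61*(1/316))*(-18584) + 282196 = (-1227 + 61/316)*(-18584) + 282196 = -387671/316*(-18584) + 282196 = 1801119466/79 + 282196 = 1823412950/79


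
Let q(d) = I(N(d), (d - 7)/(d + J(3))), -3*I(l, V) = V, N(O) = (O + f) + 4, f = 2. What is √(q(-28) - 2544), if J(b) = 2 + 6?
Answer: I*√91605/6 ≈ 50.444*I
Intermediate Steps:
J(b) = 8
N(O) = 6 + O (N(O) = (O + 2) + 4 = (2 + O) + 4 = 6 + O)
I(l, V) = -V/3
q(d) = -(-7 + d)/(3*(8 + d)) (q(d) = -(d - 7)/(3*(d + 8)) = -(-7 + d)/(3*(8 + d)))
√(q(-28) - 2544) = √((7 - 1*(-28))/(3*(8 - 28)) - 2544) = √((⅓)*(7 + 28)/(-20) - 2544) = √((⅓)*(-1/20)*35 - 2544) = √(-7/12 - 2544) = √(-30535/12) = I*√91605/6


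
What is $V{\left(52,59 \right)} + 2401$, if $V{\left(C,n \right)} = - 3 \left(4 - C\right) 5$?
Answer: $3121$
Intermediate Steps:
$V{\left(C,n \right)} = -60 + 15 C$ ($V{\left(C,n \right)} = \left(-12 + 3 C\right) 5 = -60 + 15 C$)
$V{\left(52,59 \right)} + 2401 = \left(-60 + 15 \cdot 52\right) + 2401 = \left(-60 + 780\right) + 2401 = 720 + 2401 = 3121$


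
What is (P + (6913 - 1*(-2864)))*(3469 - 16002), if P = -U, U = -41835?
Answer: -646853196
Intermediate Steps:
P = 41835 (P = -1*(-41835) = 41835)
(P + (6913 - 1*(-2864)))*(3469 - 16002) = (41835 + (6913 - 1*(-2864)))*(3469 - 16002) = (41835 + (6913 + 2864))*(-12533) = (41835 + 9777)*(-12533) = 51612*(-12533) = -646853196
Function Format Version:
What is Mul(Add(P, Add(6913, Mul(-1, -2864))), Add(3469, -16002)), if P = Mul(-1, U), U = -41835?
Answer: -646853196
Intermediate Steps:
P = 41835 (P = Mul(-1, -41835) = 41835)
Mul(Add(P, Add(6913, Mul(-1, -2864))), Add(3469, -16002)) = Mul(Add(41835, Add(6913, Mul(-1, -2864))), Add(3469, -16002)) = Mul(Add(41835, Add(6913, 2864)), -12533) = Mul(Add(41835, 9777), -12533) = Mul(51612, -12533) = -646853196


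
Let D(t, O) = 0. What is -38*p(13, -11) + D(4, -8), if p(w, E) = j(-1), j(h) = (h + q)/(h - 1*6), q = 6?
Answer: 190/7 ≈ 27.143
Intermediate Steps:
j(h) = (6 + h)/(-6 + h) (j(h) = (h + 6)/(h - 1*6) = (6 + h)/(h - 6) = (6 + h)/(-6 + h))
p(w, E) = -5/7 (p(w, E) = (6 - 1)/(-6 - 1) = 5/(-7) = -1/7*5 = -5/7)
-38*p(13, -11) + D(4, -8) = -38*(-5/7) + 0 = 190/7 + 0 = 190/7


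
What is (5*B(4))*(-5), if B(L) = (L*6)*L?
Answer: -2400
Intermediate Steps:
B(L) = 6*L² (B(L) = (6*L)*L = 6*L²)
(5*B(4))*(-5) = (5*(6*4²))*(-5) = (5*(6*16))*(-5) = (5*96)*(-5) = 480*(-5) = -2400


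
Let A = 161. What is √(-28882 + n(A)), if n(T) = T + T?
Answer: 4*I*√1785 ≈ 169.0*I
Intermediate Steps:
n(T) = 2*T
√(-28882 + n(A)) = √(-28882 + 2*161) = √(-28882 + 322) = √(-28560) = 4*I*√1785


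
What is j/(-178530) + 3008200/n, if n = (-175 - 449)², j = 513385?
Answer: 8312479/1713888 ≈ 4.8501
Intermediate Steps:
n = 389376 (n = (-624)² = 389376)
j/(-178530) + 3008200/n = 513385/(-178530) + 3008200/389376 = 513385*(-1/178530) + 3008200*(1/389376) = -102677/35706 + 2225/288 = 8312479/1713888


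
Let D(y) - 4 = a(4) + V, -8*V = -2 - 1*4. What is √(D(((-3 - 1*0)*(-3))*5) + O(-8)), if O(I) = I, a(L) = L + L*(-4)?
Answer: I*√61/2 ≈ 3.9051*I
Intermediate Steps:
a(L) = -3*L (a(L) = L - 4*L = -3*L)
V = ¾ (V = -(-2 - 1*4)/8 = -(-2 - 4)/8 = -⅛*(-6) = ¾ ≈ 0.75000)
D(y) = -29/4 (D(y) = 4 + (-3*4 + ¾) = 4 + (-12 + ¾) = 4 - 45/4 = -29/4)
√(D(((-3 - 1*0)*(-3))*5) + O(-8)) = √(-29/4 - 8) = √(-61/4) = I*√61/2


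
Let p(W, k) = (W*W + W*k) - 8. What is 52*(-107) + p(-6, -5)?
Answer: -5506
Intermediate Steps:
p(W, k) = -8 + W² + W*k (p(W, k) = (W² + W*k) - 8 = -8 + W² + W*k)
52*(-107) + p(-6, -5) = 52*(-107) + (-8 + (-6)² - 6*(-5)) = -5564 + (-8 + 36 + 30) = -5564 + 58 = -5506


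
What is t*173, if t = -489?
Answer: -84597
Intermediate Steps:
t*173 = -489*173 = -84597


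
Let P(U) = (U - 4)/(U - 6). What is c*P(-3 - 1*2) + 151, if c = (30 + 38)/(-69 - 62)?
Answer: 216979/1441 ≈ 150.58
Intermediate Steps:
c = -68/131 (c = 68/(-131) = 68*(-1/131) = -68/131 ≈ -0.51908)
P(U) = (-4 + U)/(-6 + U)
c*P(-3 - 1*2) + 151 = -68*(-4 + (-3 - 1*2))/(131*(-6 + (-3 - 1*2))) + 151 = -68*(-4 + (-3 - 2))/(131*(-6 + (-3 - 2))) + 151 = -68*(-4 - 5)/(131*(-6 - 5)) + 151 = -68*(-9)/(131*(-11)) + 151 = -(-68)*(-9)/1441 + 151 = -68/131*9/11 + 151 = -612/1441 + 151 = 216979/1441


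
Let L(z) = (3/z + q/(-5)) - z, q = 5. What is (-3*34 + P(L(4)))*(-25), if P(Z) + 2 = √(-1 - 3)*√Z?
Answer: 2600 + 25*√17 ≈ 2703.1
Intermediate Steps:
L(z) = -1 - z + 3/z (L(z) = (3/z + 5/(-5)) - z = (3/z + 5*(-⅕)) - z = (3/z - 1) - z = (-1 + 3/z) - z = -1 - z + 3/z)
P(Z) = -2 + 2*I*√Z (P(Z) = -2 + √(-1 - 3)*√Z = -2 + √(-4)*√Z = -2 + (2*I)*√Z = -2 + 2*I*√Z)
(-3*34 + P(L(4)))*(-25) = (-3*34 + (-2 + 2*I*√(-1 - 1*4 + 3/4)))*(-25) = (-102 + (-2 + 2*I*√(-1 - 4 + 3*(¼))))*(-25) = (-102 + (-2 + 2*I*√(-1 - 4 + ¾)))*(-25) = (-102 + (-2 + 2*I*√(-17/4)))*(-25) = (-102 + (-2 + 2*I*(I*√17/2)))*(-25) = (-102 + (-2 - √17))*(-25) = (-104 - √17)*(-25) = 2600 + 25*√17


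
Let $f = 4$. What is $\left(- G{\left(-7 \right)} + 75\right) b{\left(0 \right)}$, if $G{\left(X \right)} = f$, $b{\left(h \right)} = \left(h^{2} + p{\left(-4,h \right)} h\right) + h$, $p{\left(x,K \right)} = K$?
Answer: $0$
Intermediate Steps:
$b{\left(h \right)} = h + 2 h^{2}$ ($b{\left(h \right)} = \left(h^{2} + h h\right) + h = \left(h^{2} + h^{2}\right) + h = 2 h^{2} + h = h + 2 h^{2}$)
$G{\left(X \right)} = 4$
$\left(- G{\left(-7 \right)} + 75\right) b{\left(0 \right)} = \left(\left(-1\right) 4 + 75\right) 0 \left(1 + 2 \cdot 0\right) = \left(-4 + 75\right) 0 \left(1 + 0\right) = 71 \cdot 0 \cdot 1 = 71 \cdot 0 = 0$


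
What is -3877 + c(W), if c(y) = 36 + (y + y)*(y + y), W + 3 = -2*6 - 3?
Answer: -2545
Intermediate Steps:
W = -18 (W = -3 + (-2*6 - 3) = -3 + (-12 - 3) = -3 - 15 = -18)
c(y) = 36 + 4*y² (c(y) = 36 + (2*y)*(2*y) = 36 + 4*y²)
-3877 + c(W) = -3877 + (36 + 4*(-18)²) = -3877 + (36 + 4*324) = -3877 + (36 + 1296) = -3877 + 1332 = -2545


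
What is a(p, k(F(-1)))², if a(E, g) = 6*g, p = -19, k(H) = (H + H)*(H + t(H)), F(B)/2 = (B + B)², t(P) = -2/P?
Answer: 553536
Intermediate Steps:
F(B) = 8*B² (F(B) = 2*(B + B)² = 2*(2*B)² = 2*(4*B²) = 8*B²)
k(H) = 2*H*(H - 2/H) (k(H) = (H + H)*(H - 2/H) = (2*H)*(H - 2/H) = 2*H*(H - 2/H))
a(p, k(F(-1)))² = (6*(-4 + 2*(8*(-1)²)²))² = (6*(-4 + 2*(8*1)²))² = (6*(-4 + 2*8²))² = (6*(-4 + 2*64))² = (6*(-4 + 128))² = (6*124)² = 744² = 553536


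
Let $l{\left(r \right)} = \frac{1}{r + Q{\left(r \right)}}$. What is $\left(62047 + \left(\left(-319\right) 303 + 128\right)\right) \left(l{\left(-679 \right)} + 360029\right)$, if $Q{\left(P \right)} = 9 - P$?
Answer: $- \frac{37243571428}{3} \approx -1.2415 \cdot 10^{10}$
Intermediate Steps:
$l{\left(r \right)} = \frac{1}{9}$ ($l{\left(r \right)} = \frac{1}{r - \left(-9 + r\right)} = \frac{1}{9}$)
$\left(62047 + \left(\left(-319\right) 303 + 128\right)\right) \left(l{\left(-679 \right)} + 360029\right) = \left(62047 + \left(\left(-319\right) 303 + 128\right)\right) \left(\frac{1}{9} + 360029\right) = \left(62047 + \left(-96657 + 128\right)\right) \frac{3240262}{9} = \left(62047 - 96529\right) \frac{3240262}{9} = \left(-34482\right) \frac{3240262}{9} = - \frac{37243571428}{3}$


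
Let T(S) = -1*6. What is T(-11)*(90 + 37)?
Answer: -762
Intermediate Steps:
T(S) = -6
T(-11)*(90 + 37) = -6*(90 + 37) = -6*127 = -762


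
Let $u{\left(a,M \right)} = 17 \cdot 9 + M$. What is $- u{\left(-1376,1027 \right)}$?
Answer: $-1180$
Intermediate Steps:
$u{\left(a,M \right)} = 153 + M$
$- u{\left(-1376,1027 \right)} = - (153 + 1027) = \left(-1\right) 1180 = -1180$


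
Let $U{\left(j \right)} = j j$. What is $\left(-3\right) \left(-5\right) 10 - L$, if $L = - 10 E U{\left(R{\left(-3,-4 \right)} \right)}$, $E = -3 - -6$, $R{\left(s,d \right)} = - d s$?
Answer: $4470$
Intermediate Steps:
$R{\left(s,d \right)} = - d s$
$E = 3$ ($E = -3 + 6 = 3$)
$U{\left(j \right)} = j^{2}$
$L = -4320$ ($L = \left(-10\right) 3 \left(\left(-1\right) \left(-4\right) \left(-3\right)\right)^{2} = - 30 \left(-12\right)^{2} = \left(-30\right) 144 = -4320$)
$\left(-3\right) \left(-5\right) 10 - L = \left(-3\right) \left(-5\right) 10 - -4320 = 15 \cdot 10 + 4320 = 150 + 4320 = 4470$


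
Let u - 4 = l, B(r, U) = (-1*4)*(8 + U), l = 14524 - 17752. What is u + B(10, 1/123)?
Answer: -400492/123 ≈ -3256.0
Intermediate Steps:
l = -3228
B(r, U) = -32 - 4*U (B(r, U) = -4*(8 + U) = -32 - 4*U)
u = -3224 (u = 4 - 3228 = -3224)
u + B(10, 1/123) = -3224 + (-32 - 4/123) = -3224 - 3940/123 = -400492/123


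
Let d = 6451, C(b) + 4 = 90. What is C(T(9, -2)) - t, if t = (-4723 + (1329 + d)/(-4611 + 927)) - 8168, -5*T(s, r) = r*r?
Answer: 11953762/921 ≈ 12979.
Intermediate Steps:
T(s, r) = -r²/5 (T(s, r) = -r*r/5 = -r²/5)
C(b) = 86 (C(b) = -4 + 90 = 86)
t = -11874556/921 (t = (-4723 + (1329 + 6451)/(-4611 + 927)) - 8168 = (-4723 + 7780/(-3684)) - 8168 = (-4723 + 7780*(-1/3684)) - 8168 = (-4723 - 1945/921) - 8168 = -4351828/921 - 8168 = -11874556/921 ≈ -12893.)
C(T(9, -2)) - t = 86 - 1*(-11874556/921) = 86 + 11874556/921 = 11953762/921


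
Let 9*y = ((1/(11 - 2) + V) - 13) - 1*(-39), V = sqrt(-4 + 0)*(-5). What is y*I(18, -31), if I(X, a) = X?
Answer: 470/9 - 20*I ≈ 52.222 - 20.0*I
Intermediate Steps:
V = -10*I (V = sqrt(-4)*(-5) = (2*I)*(-5) = -10*I ≈ -10.0*I)
y = 235/81 - 10*I/9 (y = (((1/(11 - 2) - 10*I) - 13) - 1*(-39))/9 = (((1/9 - 10*I) - 13) + 39)/9 = ((-116/9 - 10*I) + 39)/9 = (235/9 - 10*I)/9 = 235/81 - 10*I/9 ≈ 2.9012 - 1.1111*I)
y*I(18, -31) = (235/81 - 10*I/9)*18 = 470/9 - 20*I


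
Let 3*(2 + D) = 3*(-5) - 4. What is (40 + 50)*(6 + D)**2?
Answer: 490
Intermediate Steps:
D = -25/3 (D = -2 + (3*(-5) - 4)/3 = -2 + (-15 - 4)/3 = -2 + (1/3)*(-19) = -2 - 19/3 = -25/3 ≈ -8.3333)
(40 + 50)*(6 + D)**2 = (40 + 50)*(6 - 25/3)**2 = 90*(-7/3)**2 = 90*(49/9) = 490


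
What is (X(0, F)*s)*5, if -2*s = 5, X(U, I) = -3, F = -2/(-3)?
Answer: 75/2 ≈ 37.500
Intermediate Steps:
F = 2/3 (F = -2*(-1/3) = 2/3 ≈ 0.66667)
s = -5/2 (s = -1/2*5 = -5/2 ≈ -2.5000)
(X(0, F)*s)*5 = -3*(-5/2)*5 = (15/2)*5 = 75/2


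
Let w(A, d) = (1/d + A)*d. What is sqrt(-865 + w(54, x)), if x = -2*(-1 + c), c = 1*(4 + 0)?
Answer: 6*I*sqrt(33) ≈ 34.467*I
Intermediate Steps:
c = 4 (c = 1*4 = 4)
x = -6 (x = -2*(-1 + 4) = -2*3 = -6)
w(A, d) = d*(A + 1/d) (w(A, d) = (A + 1/d)*d = d*(A + 1/d))
sqrt(-865 + w(54, x)) = sqrt(-865 + (1 + 54*(-6))) = sqrt(-865 + (1 - 324)) = sqrt(-865 - 323) = sqrt(-1188) = 6*I*sqrt(33)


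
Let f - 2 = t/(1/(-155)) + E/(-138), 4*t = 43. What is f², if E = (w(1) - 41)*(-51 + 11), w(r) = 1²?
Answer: 213936776089/76176 ≈ 2.8085e+6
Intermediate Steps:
w(r) = 1
E = 1600 (E = (1 - 41)*(-51 + 11) = -40*(-40) = 1600)
t = 43/4 (t = (¼)*43 = 43/4 ≈ 10.750)
f = -462533/276 (f = 2 + (43/(4*(1/(-155))) + 1600/(-138)) = 2 + (43/(4*(-1/155)) + 1600*(-1/138)) = 2 + ((43/4)*(-155) - 800/69) = 2 + (-6665/4 - 800/69) = 2 - 463085/276 = -462533/276 ≈ -1675.8)
f² = (-462533/276)² = 213936776089/76176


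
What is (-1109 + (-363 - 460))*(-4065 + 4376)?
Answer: -600852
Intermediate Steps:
(-1109 + (-363 - 460))*(-4065 + 4376) = (-1109 - 823)*311 = -1932*311 = -600852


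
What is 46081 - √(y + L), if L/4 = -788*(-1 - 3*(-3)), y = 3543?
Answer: 46081 - I*√21673 ≈ 46081.0 - 147.22*I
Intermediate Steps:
L = -25216 (L = 4*(-788*(-1 - 3*(-3))) = 4*(-788*(-1 + 9)) = 4*(-788*8) = 4*(-6304) = -25216)
46081 - √(y + L) = 46081 - √(3543 - 25216) = 46081 - √(-21673) = 46081 - I*√21673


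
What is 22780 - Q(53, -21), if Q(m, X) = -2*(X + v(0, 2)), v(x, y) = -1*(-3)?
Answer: 22744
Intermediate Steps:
v(x, y) = 3
Q(m, X) = -6 - 2*X (Q(m, X) = -2*(X + 3) = -2*(3 + X) = -6 - 2*X)
22780 - Q(53, -21) = 22780 - (-6 - 2*(-21)) = 22780 - (-6 + 42) = 22780 - 1*36 = 22780 - 36 = 22744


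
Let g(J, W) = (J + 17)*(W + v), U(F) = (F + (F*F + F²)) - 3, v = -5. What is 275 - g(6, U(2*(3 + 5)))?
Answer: -11685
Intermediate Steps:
U(F) = -3 + F + 2*F² (U(F) = (F + (F² + F²)) - 3 = (F + 2*F²) - 3 = -3 + F + 2*F²)
g(J, W) = (-5 + W)*(17 + J) (g(J, W) = (J + 17)*(W - 5) = (17 + J)*(-5 + W) = (-5 + W)*(17 + J))
275 - g(6, U(2*(3 + 5))) = 275 - (-85 - 5*6 + 17*(-3 + 2*(3 + 5) + 2*(2*(3 + 5))²) + 6*(-3 + 2*(3 + 5) + 2*(2*(3 + 5))²)) = 275 - (-85 - 30 + 17*(-3 + 2*8 + 2*(2*8)²) + 6*(-3 + 2*8 + 2*(2*8)²)) = 275 - (-85 - 30 + 17*(-3 + 16 + 2*16²) + 6*(-3 + 16 + 2*16²)) = 275 - (-85 - 30 + 17*(-3 + 16 + 2*256) + 6*(-3 + 16 + 2*256)) = 275 - (-85 - 30 + 17*(-3 + 16 + 512) + 6*(-3 + 16 + 512)) = 275 - (-85 - 30 + 17*525 + 6*525) = 275 - (-85 - 30 + 8925 + 3150) = 275 - 1*11960 = 275 - 11960 = -11685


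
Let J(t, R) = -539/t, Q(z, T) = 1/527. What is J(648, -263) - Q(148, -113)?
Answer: -284701/341496 ≈ -0.83369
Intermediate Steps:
Q(z, T) = 1/527
J(648, -263) - Q(148, -113) = -539/648 - 1*1/527 = -539*1/648 - 1/527 = -539/648 - 1/527 = -284701/341496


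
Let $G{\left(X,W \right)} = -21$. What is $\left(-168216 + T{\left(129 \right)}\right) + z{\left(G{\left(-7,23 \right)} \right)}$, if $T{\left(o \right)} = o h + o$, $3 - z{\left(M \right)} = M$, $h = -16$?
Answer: $-170127$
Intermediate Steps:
$z{\left(M \right)} = 3 - M$
$T{\left(o \right)} = - 15 o$ ($T{\left(o \right)} = o \left(-16\right) + o = - 16 o + o = - 15 o$)
$\left(-168216 + T{\left(129 \right)}\right) + z{\left(G{\left(-7,23 \right)} \right)} = \left(-168216 - 1935\right) + \left(3 - -21\right) = \left(-168216 - 1935\right) + \left(3 + 21\right) = -170151 + 24 = -170127$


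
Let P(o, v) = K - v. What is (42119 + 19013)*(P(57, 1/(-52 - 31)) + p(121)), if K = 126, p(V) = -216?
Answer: -456594908/83 ≈ -5.5011e+6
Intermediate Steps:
P(o, v) = 126 - v
(42119 + 19013)*(P(57, 1/(-52 - 31)) + p(121)) = (42119 + 19013)*((126 - 1/(-52 - 31)) - 216) = 61132*((126 - 1/(-83)) - 216) = 61132*((126 - 1*(-1/83)) - 216) = 61132*((126 + 1/83) - 216) = 61132*(10459/83 - 216) = 61132*(-7469/83) = -456594908/83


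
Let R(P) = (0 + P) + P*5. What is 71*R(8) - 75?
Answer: 3333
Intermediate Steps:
R(P) = 6*P (R(P) = P + 5*P = 6*P)
71*R(8) - 75 = 71*(6*8) - 75 = 71*48 - 75 = 3408 - 75 = 3333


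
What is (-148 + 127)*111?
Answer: -2331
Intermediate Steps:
(-148 + 127)*111 = -21*111 = -2331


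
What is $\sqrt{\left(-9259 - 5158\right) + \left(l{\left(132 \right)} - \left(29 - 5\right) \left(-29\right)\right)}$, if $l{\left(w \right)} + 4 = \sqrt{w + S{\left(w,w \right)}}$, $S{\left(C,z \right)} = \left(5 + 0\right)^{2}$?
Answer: $\sqrt{-13725 + \sqrt{157}} \approx 117.1 i$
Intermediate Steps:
$S{\left(C,z \right)} = 25$ ($S{\left(C,z \right)} = 5^{2} = 25$)
$l{\left(w \right)} = -4 + \sqrt{25 + w}$ ($l{\left(w \right)} = -4 + \sqrt{w + 25} = -4 + \sqrt{25 + w}$)
$\sqrt{\left(-9259 - 5158\right) + \left(l{\left(132 \right)} - \left(29 - 5\right) \left(-29\right)\right)} = \sqrt{\left(-9259 - 5158\right) - \left(4 - \sqrt{25 + 132} + \left(29 - 5\right) \left(-29\right)\right)} = \sqrt{\left(-9259 - 5158\right) - \left(4 - 696 - \sqrt{157}\right)} = \sqrt{-14417 - \left(-692 - \sqrt{157}\right)} = \sqrt{-14417 + \left(\left(-4 + \sqrt{157}\right) + 696\right)} = \sqrt{-14417 + \left(692 + \sqrt{157}\right)} = \sqrt{-13725 + \sqrt{157}}$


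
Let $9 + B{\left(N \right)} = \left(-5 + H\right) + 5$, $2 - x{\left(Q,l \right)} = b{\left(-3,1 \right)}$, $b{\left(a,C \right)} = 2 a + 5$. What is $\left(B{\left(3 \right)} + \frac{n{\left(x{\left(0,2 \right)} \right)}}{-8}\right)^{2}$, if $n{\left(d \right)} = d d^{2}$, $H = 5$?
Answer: $\frac{3481}{64} \approx 54.391$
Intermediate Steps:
$b{\left(a,C \right)} = 5 + 2 a$
$x{\left(Q,l \right)} = 3$ ($x{\left(Q,l \right)} = 2 - \left(5 + 2 \left(-3\right)\right) = 2 - \left(5 - 6\right) = 2 - -1 = 2 + 1 = 3$)
$n{\left(d \right)} = d^{3}$
$B{\left(N \right)} = -4$ ($B{\left(N \right)} = -9 + \left(\left(-5 + 5\right) + 5\right) = -9 + \left(0 + 5\right) = -9 + 5 = -4$)
$\left(B{\left(3 \right)} + \frac{n{\left(x{\left(0,2 \right)} \right)}}{-8}\right)^{2} = \left(-4 + \frac{3^{3}}{-8}\right)^{2} = \left(-4 + 27 \left(- \frac{1}{8}\right)\right)^{2} = \left(-4 - \frac{27}{8}\right)^{2} = \left(- \frac{59}{8}\right)^{2} = \frac{3481}{64}$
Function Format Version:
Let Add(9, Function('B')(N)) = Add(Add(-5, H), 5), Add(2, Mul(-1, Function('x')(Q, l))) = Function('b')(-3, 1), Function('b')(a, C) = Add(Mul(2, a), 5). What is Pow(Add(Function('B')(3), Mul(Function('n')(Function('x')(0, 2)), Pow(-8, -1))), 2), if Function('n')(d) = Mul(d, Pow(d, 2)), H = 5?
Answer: Rational(3481, 64) ≈ 54.391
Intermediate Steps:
Function('b')(a, C) = Add(5, Mul(2, a))
Function('x')(Q, l) = 3 (Function('x')(Q, l) = Add(2, Mul(-1, Add(5, Mul(2, -3)))) = Add(2, Mul(-1, Add(5, -6))) = Add(2, Mul(-1, -1)) = Add(2, 1) = 3)
Function('n')(d) = Pow(d, 3)
Function('B')(N) = -4 (Function('B')(N) = Add(-9, Add(Add(-5, 5), 5)) = Add(-9, Add(0, 5)) = Add(-9, 5) = -4)
Pow(Add(Function('B')(3), Mul(Function('n')(Function('x')(0, 2)), Pow(-8, -1))), 2) = Pow(Add(-4, Mul(Pow(3, 3), Pow(-8, -1))), 2) = Pow(Add(-4, Mul(27, Rational(-1, 8))), 2) = Pow(Add(-4, Rational(-27, 8)), 2) = Pow(Rational(-59, 8), 2) = Rational(3481, 64)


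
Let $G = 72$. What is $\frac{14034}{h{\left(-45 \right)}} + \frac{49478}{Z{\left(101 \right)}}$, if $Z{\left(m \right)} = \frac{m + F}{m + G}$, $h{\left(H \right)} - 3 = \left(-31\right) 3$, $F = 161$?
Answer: $\frac{63891296}{1965} \approx 32515.0$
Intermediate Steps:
$h{\left(H \right)} = -90$ ($h{\left(H \right)} = 3 - 93 = -90$)
$Z{\left(m \right)} = \frac{161 + m}{72 + m}$ ($Z{\left(m \right)} = \frac{m + 161}{m + 72} = \frac{161 + m}{72 + m}$)
$\frac{14034}{h{\left(-45 \right)}} + \frac{49478}{Z{\left(101 \right)}} = \frac{14034}{-90} + \frac{49478}{\frac{1}{72 + 101} \left(161 + 101\right)} = 14034 \left(- \frac{1}{90}\right) + \frac{49478}{\frac{1}{173} \cdot 262} = - \frac{2339}{15} + \frac{49478}{\frac{1}{173} \cdot 262} = - \frac{2339}{15} + \frac{49478}{\frac{262}{173}} = - \frac{2339}{15} + 49478 \cdot \frac{173}{262} = - \frac{2339}{15} + \frac{4279847}{131} = \frac{63891296}{1965}$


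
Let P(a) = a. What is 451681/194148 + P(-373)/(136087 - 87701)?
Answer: 10891309831/4697022564 ≈ 2.3188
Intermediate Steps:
451681/194148 + P(-373)/(136087 - 87701) = 451681/194148 - 373/(136087 - 87701) = 451681*(1/194148) - 373/48386 = 451681/194148 - 373*1/48386 = 451681/194148 - 373/48386 = 10891309831/4697022564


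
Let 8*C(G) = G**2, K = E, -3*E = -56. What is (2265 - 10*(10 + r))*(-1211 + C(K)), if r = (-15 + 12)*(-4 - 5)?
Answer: -19910765/9 ≈ -2.2123e+6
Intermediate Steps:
r = 27 (r = -3*(-9) = 27)
E = 56/3 (E = -1/3*(-56) = 56/3 ≈ 18.667)
K = 56/3 ≈ 18.667
C(G) = G**2/8
(2265 - 10*(10 + r))*(-1211 + C(K)) = (2265 - 10*(10 + 27))*(-1211 + (56/3)**2/8) = (2265 - 10*37)*(-1211 + (1/8)*(3136/9)) = (2265 - 370)*(-1211 + 392/9) = 1895*(-10507/9) = -19910765/9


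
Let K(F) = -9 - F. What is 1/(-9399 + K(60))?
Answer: -1/9468 ≈ -0.00010562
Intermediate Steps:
1/(-9399 + K(60)) = 1/(-9399 + (-9 - 1*60)) = 1/(-9399 + (-9 - 60)) = 1/(-9399 - 69) = 1/(-9468) = -1/9468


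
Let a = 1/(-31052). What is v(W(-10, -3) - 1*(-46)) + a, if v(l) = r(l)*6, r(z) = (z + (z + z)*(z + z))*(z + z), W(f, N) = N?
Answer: 119193847247/31052 ≈ 3.8385e+6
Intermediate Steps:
r(z) = 2*z*(z + 4*z²) (r(z) = (z + (2*z)*(2*z))*(2*z) = (z + 4*z²)*(2*z) = 2*z*(z + 4*z²))
a = -1/31052 ≈ -3.2204e-5
v(l) = 6*l²*(2 + 8*l) (v(l) = (l²*(2 + 8*l))*6 = 6*l²*(2 + 8*l))
v(W(-10, -3) - 1*(-46)) + a = (-3 - 1*(-46))²*(12 + 48*(-3 - 1*(-46))) - 1/31052 = (-3 + 46)²*(12 + 48*(-3 + 46)) - 1/31052 = 43²*(12 + 48*43) - 1/31052 = 1849*(12 + 2064) - 1/31052 = 1849*2076 - 1/31052 = 3838524 - 1/31052 = 119193847247/31052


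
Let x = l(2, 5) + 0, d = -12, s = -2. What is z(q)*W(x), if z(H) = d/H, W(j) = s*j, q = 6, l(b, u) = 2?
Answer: 8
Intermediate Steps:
x = 2 (x = 2 + 0 = 2)
W(j) = -2*j
z(H) = -12/H
z(q)*W(x) = (-12/6)*(-2*2) = -12*1/6*(-4) = -2*(-4) = 8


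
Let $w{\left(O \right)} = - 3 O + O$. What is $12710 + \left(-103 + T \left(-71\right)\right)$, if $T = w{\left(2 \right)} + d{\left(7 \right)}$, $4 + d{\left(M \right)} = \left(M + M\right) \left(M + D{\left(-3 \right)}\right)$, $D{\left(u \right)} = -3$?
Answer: $9199$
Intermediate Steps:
$w{\left(O \right)} = - 2 O$
$d{\left(M \right)} = -4 + 2 M \left(-3 + M\right)$ ($d{\left(M \right)} = -4 + \left(M + M\right) \left(M - 3\right) = -4 + 2 M \left(-3 + M\right)$)
$T = 48$ ($T = \left(-2\right) 2 - \left(46 - 98\right) = -4 - -52 = -4 + 52 = 48$)
$12710 + \left(-103 + T \left(-71\right)\right) = 12710 + \left(-103 + 48 \left(-71\right)\right) = 12710 - 3511 = 9199$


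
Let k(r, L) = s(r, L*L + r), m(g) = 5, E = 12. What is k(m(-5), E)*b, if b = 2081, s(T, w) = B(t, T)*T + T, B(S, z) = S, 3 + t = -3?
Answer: -52025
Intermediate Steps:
t = -6 (t = -3 - 3 = -6)
s(T, w) = -5*T (s(T, w) = -6*T + T = -5*T)
k(r, L) = -5*r
k(m(-5), E)*b = -5*5*2081 = -25*2081 = -52025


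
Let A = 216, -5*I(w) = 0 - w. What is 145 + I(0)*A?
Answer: 145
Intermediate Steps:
I(w) = w/5 (I(w) = -(0 - w)/5 = -(-1)*w/5 = w/5)
145 + I(0)*A = 145 + ((1/5)*0)*216 = 145 + 0*216 = 145 + 0 = 145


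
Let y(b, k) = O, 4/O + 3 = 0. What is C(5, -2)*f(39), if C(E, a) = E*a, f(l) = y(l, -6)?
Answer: 40/3 ≈ 13.333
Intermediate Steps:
O = -4/3 (O = 4/(-3 + 0) = 4/(-3) = 4*(-1/3) = -4/3 ≈ -1.3333)
y(b, k) = -4/3
f(l) = -4/3
C(5, -2)*f(39) = (5*(-2))*(-4/3) = -10*(-4/3) = 40/3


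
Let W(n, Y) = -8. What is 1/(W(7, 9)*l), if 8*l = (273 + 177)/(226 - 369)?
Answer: 143/450 ≈ 0.31778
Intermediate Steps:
l = -225/572 (l = ((273 + 177)/(226 - 369))/8 = (450/(-143))/8 = (450*(-1/143))/8 = (1/8)*(-450/143) = -225/572 ≈ -0.39336)
1/(W(7, 9)*l) = 1/(-8*(-225/572)) = 1/(450/143) = 143/450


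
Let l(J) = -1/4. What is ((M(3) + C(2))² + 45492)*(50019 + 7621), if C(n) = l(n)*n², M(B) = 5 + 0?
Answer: 2623081120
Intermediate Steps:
M(B) = 5
l(J) = -¼ (l(J) = -1*¼ = -¼)
C(n) = -n²/4
((M(3) + C(2))² + 45492)*(50019 + 7621) = ((5 - ¼*2²)² + 45492)*(50019 + 7621) = ((5 - ¼*4)² + 45492)*57640 = ((5 - 1)² + 45492)*57640 = (4² + 45492)*57640 = (16 + 45492)*57640 = 45508*57640 = 2623081120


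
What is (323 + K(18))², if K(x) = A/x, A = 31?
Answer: 34164025/324 ≈ 1.0544e+5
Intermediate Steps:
K(x) = 31/x
(323 + K(18))² = (323 + 31/18)² = (5845/18)² = 34164025/324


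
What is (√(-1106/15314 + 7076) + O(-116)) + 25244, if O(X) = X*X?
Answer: 38700 + √414859162003/7657 ≈ 38784.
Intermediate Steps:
O(X) = X²
(√(-1106/15314 + 7076) + O(-116)) + 25244 = (√(-1106/15314 + 7076) + (-116)²) + 25244 = (√(-1106*1/15314 + 7076) + 13456) + 25244 = (√(-553/7657 + 7076) + 13456) + 25244 = (√(54180379/7657) + 13456) + 25244 = (√414859162003/7657 + 13456) + 25244 = (13456 + √414859162003/7657) + 25244 = 38700 + √414859162003/7657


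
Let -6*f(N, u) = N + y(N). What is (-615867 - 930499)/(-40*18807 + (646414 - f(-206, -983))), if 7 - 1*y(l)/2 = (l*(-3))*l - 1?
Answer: 4639098/190385 ≈ 24.367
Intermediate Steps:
y(l) = 16 + 6*l**2 (y(l) = 14 - 2*((l*(-3))*l - 1) = 14 - 2*((-3*l)*l - 1) = 14 - 2*(-3*l**2 - 1) = 14 - 2*(-1 - 3*l**2) = 14 + (2 + 6*l**2) = 16 + 6*l**2)
f(N, u) = -8/3 - N**2 - N/6 (f(N, u) = -(N + (16 + 6*N**2))/6 = -(16 + N + 6*N**2)/6 = -8/3 - N**2 - N/6)
(-615867 - 930499)/(-40*18807 + (646414 - f(-206, -983))) = (-615867 - 930499)/(-40*18807 + (646414 - (-8/3 - 1*(-206)**2 - 1/6*(-206)))) = -1546366/(-752280 + (646414 - (-8/3 - 1*42436 + 103/3))) = -1546366/(-752280 + (646414 - (-8/3 - 42436 + 103/3))) = -1546366/(-752280 + (646414 - 1*(-127213/3))) = -1546366/(-752280 + (646414 + 127213/3)) = -1546366/(-752280 + 2066455/3) = -1546366/(-190385/3) = -1546366*(-3/190385) = 4639098/190385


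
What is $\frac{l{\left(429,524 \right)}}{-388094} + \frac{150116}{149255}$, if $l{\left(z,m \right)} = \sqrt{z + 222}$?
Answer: $\frac{150116}{149255} - \frac{\sqrt{651}}{388094} \approx 1.0057$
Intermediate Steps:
$l{\left(z,m \right)} = \sqrt{222 + z}$
$\frac{l{\left(429,524 \right)}}{-388094} + \frac{150116}{149255} = \frac{\sqrt{222 + 429}}{-388094} + \frac{150116}{149255} = \sqrt{651} \left(- \frac{1}{388094}\right) + 150116 \cdot \frac{1}{149255} = - \frac{\sqrt{651}}{388094} + \frac{150116}{149255} = \frac{150116}{149255} - \frac{\sqrt{651}}{388094}$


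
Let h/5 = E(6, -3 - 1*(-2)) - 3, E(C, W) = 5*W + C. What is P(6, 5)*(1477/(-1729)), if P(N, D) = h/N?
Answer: 1055/741 ≈ 1.4238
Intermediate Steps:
E(C, W) = C + 5*W
h = -10 (h = 5*((6 + 5*(-3 - 1*(-2))) - 3) = 5*((6 + 5*(-3 + 2)) - 3) = 5*((6 + 5*(-1)) - 3) = 5*((6 - 5) - 3) = 5*(1 - 3) = 5*(-2) = -10)
P(N, D) = -10/N
P(6, 5)*(1477/(-1729)) = (-10/6)*(1477/(-1729)) = (-10*⅙)*(1477*(-1/1729)) = -5/3*(-211/247) = 1055/741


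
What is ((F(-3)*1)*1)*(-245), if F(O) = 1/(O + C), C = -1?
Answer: 245/4 ≈ 61.250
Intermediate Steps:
F(O) = 1/(-1 + O) (F(O) = 1/(O - 1) = 1/(-1 + O))
((F(-3)*1)*1)*(-245) = ((1/(-1 - 3))*1)*(-245) = ((1/(-4))*1)*(-245) = (-¼*1*1)*(-245) = -¼*1*(-245) = -¼*(-245) = 245/4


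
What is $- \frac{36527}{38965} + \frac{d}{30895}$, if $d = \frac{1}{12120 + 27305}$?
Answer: $- \frac{8898235620732}{9492149677375} \approx -0.93743$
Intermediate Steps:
$d = \frac{1}{39425} \approx 2.5365 \cdot 10^{-5}$
$- \frac{36527}{38965} + \frac{d}{30895} = - \frac{36527}{38965} + \frac{1}{39425 \cdot 30895} = \left(-36527\right) \frac{1}{38965} + \frac{1}{39425} \cdot \frac{1}{30895} = - \frac{36527}{38965} + \frac{1}{1218035375} = - \frac{8898235620732}{9492149677375}$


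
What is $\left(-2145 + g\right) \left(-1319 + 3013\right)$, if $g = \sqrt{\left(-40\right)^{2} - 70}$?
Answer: $-3633630 + 5082 \sqrt{170} \approx -3.5674 \cdot 10^{6}$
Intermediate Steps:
$g = 3 \sqrt{170}$ ($g = \sqrt{1600 - 70} = \sqrt{1530} = 3 \sqrt{170} \approx 39.115$)
$\left(-2145 + g\right) \left(-1319 + 3013\right) = \left(-2145 + 3 \sqrt{170}\right) \left(-1319 + 3013\right) = \left(-2145 + 3 \sqrt{170}\right) 1694 = -3633630 + 5082 \sqrt{170}$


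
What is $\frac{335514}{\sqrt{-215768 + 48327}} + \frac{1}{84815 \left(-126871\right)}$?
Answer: $- \frac{1}{10760563865} - \frac{335514 i \sqrt{167441}}{167441} \approx -9.2932 \cdot 10^{-11} - 819.94 i$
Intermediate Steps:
$\frac{335514}{\sqrt{-215768 + 48327}} + \frac{1}{84815 \left(-126871\right)} = \frac{335514}{\sqrt{-167441}} + \frac{1}{84815} \left(- \frac{1}{126871}\right) = \frac{335514}{i \sqrt{167441}} - \frac{1}{10760563865} = 335514 \left(- \frac{i \sqrt{167441}}{167441}\right) - \frac{1}{10760563865} = - \frac{335514 i \sqrt{167441}}{167441} - \frac{1}{10760563865} = - \frac{1}{10760563865} - \frac{335514 i \sqrt{167441}}{167441}$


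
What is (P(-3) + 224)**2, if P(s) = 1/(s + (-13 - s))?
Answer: 8473921/169 ≈ 50142.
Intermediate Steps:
P(s) = -1/13 (P(s) = 1/(-13) = -1/13)
(P(-3) + 224)**2 = (-1/13 + 224)**2 = (2911/13)**2 = 8473921/169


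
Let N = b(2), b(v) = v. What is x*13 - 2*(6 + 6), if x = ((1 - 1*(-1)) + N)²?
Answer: 184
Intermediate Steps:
N = 2
x = 16 (x = ((1 - 1*(-1)) + 2)² = ((1 + 1) + 2)² = (2 + 2)² = 4² = 16)
x*13 - 2*(6 + 6) = 16*13 - 2*(6 + 6) = 208 - 2*12 = 208 - 24 = 184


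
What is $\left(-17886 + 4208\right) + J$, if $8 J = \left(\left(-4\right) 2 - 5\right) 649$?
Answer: $- \frac{117861}{8} \approx -14733.0$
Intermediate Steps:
$J = - \frac{8437}{8}$ ($J = \frac{\left(\left(-4\right) 2 - 5\right) 649}{8} = \frac{\left(-8 - 5\right) 649}{8} = \frac{\left(-13\right) 649}{8} = \frac{1}{8} \left(-8437\right) = - \frac{8437}{8} \approx -1054.6$)
$\left(-17886 + 4208\right) + J = \left(-17886 + 4208\right) - \frac{8437}{8} = -13678 - \frac{8437}{8} = - \frac{117861}{8}$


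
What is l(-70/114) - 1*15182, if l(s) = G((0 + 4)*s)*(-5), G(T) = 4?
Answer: -15202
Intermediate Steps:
l(s) = -20 (l(s) = 4*(-5) = -20)
l(-70/114) - 1*15182 = -20 - 1*15182 = -20 - 15182 = -15202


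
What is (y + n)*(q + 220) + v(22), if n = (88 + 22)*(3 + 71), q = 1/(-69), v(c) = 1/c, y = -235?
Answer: 879926653/506 ≈ 1.7390e+6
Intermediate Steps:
q = -1/69 ≈ -0.014493
n = 8140 (n = 110*74 = 8140)
(y + n)*(q + 220) + v(22) = (-235 + 8140)*(-1/69 + 220) + 1/22 = 7905*(15179/69) + 1/22 = 39996665/23 + 1/22 = 879926653/506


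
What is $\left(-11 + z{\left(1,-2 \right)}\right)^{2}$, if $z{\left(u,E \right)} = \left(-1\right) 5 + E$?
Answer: $324$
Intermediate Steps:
$z{\left(u,E \right)} = -5 + E$
$\left(-11 + z{\left(1,-2 \right)}\right)^{2} = \left(-11 - 7\right)^{2} = \left(-18\right)^{2} = 324$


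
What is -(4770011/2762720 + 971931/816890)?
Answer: -658174749811/225683834080 ≈ -2.9164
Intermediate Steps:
-(4770011/2762720 + 971931/816890) = -1*658174749811/225683834080 = -658174749811/225683834080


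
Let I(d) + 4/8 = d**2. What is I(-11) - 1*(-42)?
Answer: 325/2 ≈ 162.50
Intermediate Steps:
I(d) = -1/2 + d**2
I(-11) - 1*(-42) = (-1/2 + (-11)**2) - 1*(-42) = (-1/2 + 121) + 42 = 241/2 + 42 = 325/2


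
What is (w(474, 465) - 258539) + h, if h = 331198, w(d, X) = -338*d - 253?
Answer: -87806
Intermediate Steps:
w(d, X) = -253 - 338*d
(w(474, 465) - 258539) + h = ((-253 - 338*474) - 258539) + 331198 = ((-253 - 160212) - 258539) + 331198 = (-160465 - 258539) + 331198 = -419004 + 331198 = -87806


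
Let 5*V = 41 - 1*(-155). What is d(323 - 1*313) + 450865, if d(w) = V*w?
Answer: 451257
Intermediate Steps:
V = 196/5 (V = (41 - 1*(-155))/5 = (41 + 155)/5 = (⅕)*196 = 196/5 ≈ 39.200)
d(w) = 196*w/5
d(323 - 1*313) + 450865 = 196*(323 - 1*313)/5 + 450865 = 196*(323 - 313)/5 + 450865 = (196/5)*10 + 450865 = 392 + 450865 = 451257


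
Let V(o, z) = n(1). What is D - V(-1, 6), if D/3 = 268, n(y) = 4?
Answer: 800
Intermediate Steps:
D = 804 (D = 3*268 = 804)
V(o, z) = 4
D - V(-1, 6) = 804 - 1*4 = 804 - 4 = 800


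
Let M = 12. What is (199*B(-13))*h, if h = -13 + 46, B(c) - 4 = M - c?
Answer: 190443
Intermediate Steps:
B(c) = 16 - c (B(c) = 4 + (12 - c) = 16 - c)
h = 33
(199*B(-13))*h = (199*(16 - 1*(-13)))*33 = (199*(16 + 13))*33 = (199*29)*33 = 5771*33 = 190443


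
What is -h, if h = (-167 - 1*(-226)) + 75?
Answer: -134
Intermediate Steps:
h = 134 (h = (-167 + 226) + 75 = 59 + 75 = 134)
-h = -1*134 = -134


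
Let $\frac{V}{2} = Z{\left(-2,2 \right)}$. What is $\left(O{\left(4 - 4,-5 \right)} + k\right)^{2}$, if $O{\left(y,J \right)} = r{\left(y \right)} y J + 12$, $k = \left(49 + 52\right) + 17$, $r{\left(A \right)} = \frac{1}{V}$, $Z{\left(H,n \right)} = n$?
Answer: $16900$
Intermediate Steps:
$V = 4$ ($V = 2 \cdot 2 = 4$)
$r{\left(A \right)} = \frac{1}{4}$
$k = 118$ ($k = 101 + 17 = 118$)
$O{\left(y,J \right)} = 12 + \frac{J y}{4}$ ($O{\left(y,J \right)} = \frac{y}{4} J + 12 = \frac{J y}{4} + 12 = 12 + \frac{J y}{4}$)
$\left(O{\left(4 - 4,-5 \right)} + k\right)^{2} = \left(\left(12 + \frac{1}{4} \left(-5\right) \left(4 - 4\right)\right) + 118\right)^{2} = \left(\left(12 + \frac{1}{4} \left(-5\right) 0\right) + 118\right)^{2} = \left(\left(12 + 0\right) + 118\right)^{2} = \left(12 + 118\right)^{2} = 130^{2} = 16900$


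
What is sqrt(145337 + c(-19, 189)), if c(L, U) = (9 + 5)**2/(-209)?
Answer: sqrt(6348424533)/209 ≈ 381.23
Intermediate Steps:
c(L, U) = -196/209 (c(L, U) = 14**2*(-1/209) = 196*(-1/209) = -196/209)
sqrt(145337 + c(-19, 189)) = sqrt(145337 - 196/209) = sqrt(30375237/209) = sqrt(6348424533)/209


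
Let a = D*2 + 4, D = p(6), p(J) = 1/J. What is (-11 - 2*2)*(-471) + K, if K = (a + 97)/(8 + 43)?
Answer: 1081249/153 ≈ 7067.0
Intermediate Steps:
p(J) = 1/J
D = ⅙ (D = 1/6 = ⅙ ≈ 0.16667)
a = 13/3 (a = (⅙)*2 + 4 = ⅓ + 4 = 13/3 ≈ 4.3333)
K = 304/153 (K = (13/3 + 97)/(8 + 43) = (304/3)/51 = (304/3)*(1/51) = 304/153 ≈ 1.9869)
(-11 - 2*2)*(-471) + K = (-11 - 2*2)*(-471) + 304/153 = (-11 - 4)*(-471) + 304/153 = -15*(-471) + 304/153 = 7065 + 304/153 = 1081249/153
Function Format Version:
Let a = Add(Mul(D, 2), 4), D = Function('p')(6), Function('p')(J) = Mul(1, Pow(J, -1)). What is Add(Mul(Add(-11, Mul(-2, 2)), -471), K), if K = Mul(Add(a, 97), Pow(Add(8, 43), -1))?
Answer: Rational(1081249, 153) ≈ 7067.0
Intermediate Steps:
Function('p')(J) = Pow(J, -1)
D = Rational(1, 6) (D = Pow(6, -1) = Rational(1, 6) ≈ 0.16667)
a = Rational(13, 3) (a = Add(Mul(Rational(1, 6), 2), 4) = Add(Rational(1, 3), 4) = Rational(13, 3) ≈ 4.3333)
K = Rational(304, 153) (K = Mul(Add(Rational(13, 3), 97), Pow(Add(8, 43), -1)) = Mul(Rational(304, 3), Pow(51, -1)) = Mul(Rational(304, 3), Rational(1, 51)) = Rational(304, 153) ≈ 1.9869)
Add(Mul(Add(-11, Mul(-2, 2)), -471), K) = Add(Mul(Add(-11, Mul(-2, 2)), -471), Rational(304, 153)) = Add(Mul(Add(-11, -4), -471), Rational(304, 153)) = Add(Mul(-15, -471), Rational(304, 153)) = Add(7065, Rational(304, 153)) = Rational(1081249, 153)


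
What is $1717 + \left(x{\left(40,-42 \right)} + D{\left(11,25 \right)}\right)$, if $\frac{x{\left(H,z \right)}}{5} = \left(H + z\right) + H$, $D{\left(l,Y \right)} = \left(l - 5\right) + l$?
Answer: $1924$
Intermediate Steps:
$D{\left(l,Y \right)} = -5 + 2 l$ ($D{\left(l,Y \right)} = \left(-5 + l\right) + l = -5 + 2 l$)
$x{\left(H,z \right)} = 5 z + 10 H$ ($x{\left(H,z \right)} = 5 \left(\left(H + z\right) + H\right) = 5 \left(z + 2 H\right) = 5 z + 10 H$)
$1717 + \left(x{\left(40,-42 \right)} + D{\left(11,25 \right)}\right) = 1717 + \left(\left(5 \left(-42\right) + 10 \cdot 40\right) + \left(-5 + 2 \cdot 11\right)\right) = 1717 + \left(\left(-210 + 400\right) + \left(-5 + 22\right)\right) = 1717 + \left(190 + 17\right) = 1717 + 207 = 1924$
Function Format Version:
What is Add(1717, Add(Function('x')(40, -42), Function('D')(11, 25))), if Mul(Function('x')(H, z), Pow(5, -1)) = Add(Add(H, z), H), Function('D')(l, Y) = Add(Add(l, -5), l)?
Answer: 1924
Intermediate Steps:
Function('D')(l, Y) = Add(-5, Mul(2, l)) (Function('D')(l, Y) = Add(Add(-5, l), l) = Add(-5, Mul(2, l)))
Function('x')(H, z) = Add(Mul(5, z), Mul(10, H)) (Function('x')(H, z) = Mul(5, Add(Add(H, z), H)) = Mul(5, Add(z, Mul(2, H))) = Add(Mul(5, z), Mul(10, H)))
Add(1717, Add(Function('x')(40, -42), Function('D')(11, 25))) = Add(1717, Add(Add(Mul(5, -42), Mul(10, 40)), Add(-5, Mul(2, 11)))) = Add(1717, Add(Add(-210, 400), Add(-5, 22))) = Add(1717, Add(190, 17)) = Add(1717, 207) = 1924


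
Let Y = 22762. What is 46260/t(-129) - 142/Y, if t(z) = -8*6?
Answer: -43874039/45524 ≈ -963.76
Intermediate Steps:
t(z) = -48
46260/t(-129) - 142/Y = 46260/(-48) - 142/22762 = 46260*(-1/48) - 142*1/22762 = -3855/4 - 71/11381 = -43874039/45524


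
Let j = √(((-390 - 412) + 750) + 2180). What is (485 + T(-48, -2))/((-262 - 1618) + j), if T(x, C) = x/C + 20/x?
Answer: -1434205/5298408 - 6103*√133/10596816 ≈ -0.27733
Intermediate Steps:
T(x, C) = 20/x + x/C
j = 4*√133 (j = √((-802 + 750) + 2180) = √(-52 + 2180) = √2128 = 4*√133 ≈ 46.130)
(485 + T(-48, -2))/((-262 - 1618) + j) = (485 + (20/(-48) - 48/(-2)))/((-262 - 1618) + 4*√133) = (485 + (20*(-1/48) - 48*(-½)))/(-1880 + 4*√133) = (485 + (-5/12 + 24))/(-1880 + 4*√133) = (485 + 283/12)/(-1880 + 4*√133) = 6103/(12*(-1880 + 4*√133))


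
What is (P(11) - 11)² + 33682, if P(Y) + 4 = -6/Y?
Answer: 4104763/121 ≈ 33924.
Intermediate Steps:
P(Y) = -4 - 6/Y
(P(11) - 11)² + 33682 = ((-4 - 6/11) - 11)² + 33682 = (-50/11 - 11)² + 33682 = (-171/11)² + 33682 = 29241/121 + 33682 = 4104763/121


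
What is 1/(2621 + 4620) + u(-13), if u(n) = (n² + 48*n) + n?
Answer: -3388787/7241 ≈ -468.00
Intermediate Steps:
u(n) = n² + 49*n
1/(2621 + 4620) + u(-13) = 1/(2621 + 4620) - 13*(49 - 13) = 1/7241 - 13*36 = 1/7241 - 468 = -3388787/7241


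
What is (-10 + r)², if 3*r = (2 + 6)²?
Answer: 1156/9 ≈ 128.44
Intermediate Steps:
r = 64/3 (r = (2 + 6)²/3 = (⅓)*8² = (⅓)*64 = 64/3 ≈ 21.333)
(-10 + r)² = (-10 + 64/3)² = (34/3)² = 1156/9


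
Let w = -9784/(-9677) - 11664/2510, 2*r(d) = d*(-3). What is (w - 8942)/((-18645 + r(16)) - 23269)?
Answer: 54320741757/254660851315 ≈ 0.21331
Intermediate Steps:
r(d) = -3*d/2 (r(d) = (d*(-3))/2 = (-3*d)/2 = -3*d/2)
w = -44157344/12144635 (w = -9784*(-1/9677) - 11664*1/2510 = 9784/9677 - 5832/1255 = -44157344/12144635 ≈ -3.6360)
(w - 8942)/((-18645 + r(16)) - 23269) = (-44157344/12144635 - 8942)/((-18645 - 3/2*16) - 23269) = -108641483514/(12144635*((-18645 - 24) - 23269)) = -108641483514/(12144635*(-18669 - 23269)) = -108641483514/12144635/(-41938) = -108641483514/12144635*(-1/41938) = 54320741757/254660851315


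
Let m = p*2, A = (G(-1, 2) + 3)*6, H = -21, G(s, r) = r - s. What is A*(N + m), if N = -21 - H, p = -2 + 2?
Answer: 0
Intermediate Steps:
p = 0
N = 0 (N = -21 - 1*(-21) = -21 + 21 = 0)
A = 36 (A = ((2 - 1*(-1)) + 3)*6 = ((2 + 1) + 3)*6 = (3 + 3)*6 = 6*6 = 36)
m = 0 (m = 0*2 = 0)
A*(N + m) = 36*(0 + 0) = 36*0 = 0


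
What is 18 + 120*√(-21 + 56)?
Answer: 18 + 120*√35 ≈ 727.93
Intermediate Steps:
18 + 120*√(-21 + 56) = 18 + 120*√35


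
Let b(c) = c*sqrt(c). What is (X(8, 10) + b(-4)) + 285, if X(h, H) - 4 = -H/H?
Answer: 288 - 8*I ≈ 288.0 - 8.0*I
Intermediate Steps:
X(h, H) = 3 (X(h, H) = 4 - H/H = 4 - 1*1 = 4 - 1 = 3)
b(c) = c**(3/2)
(X(8, 10) + b(-4)) + 285 = (3 + (-4)**(3/2)) + 285 = (3 - 8*I) + 285 = 288 - 8*I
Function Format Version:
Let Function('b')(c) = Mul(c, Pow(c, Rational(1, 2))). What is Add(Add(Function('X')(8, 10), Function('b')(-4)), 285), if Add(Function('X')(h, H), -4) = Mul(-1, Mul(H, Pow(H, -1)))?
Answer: Add(288, Mul(-8, I)) ≈ Add(288.00, Mul(-8.0000, I))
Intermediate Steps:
Function('X')(h, H) = 3 (Function('X')(h, H) = Add(4, Mul(-1, Mul(H, Pow(H, -1)))) = Add(4, Mul(-1, 1)) = Add(4, -1) = 3)
Function('b')(c) = Pow(c, Rational(3, 2))
Add(Add(Function('X')(8, 10), Function('b')(-4)), 285) = Add(Add(3, Pow(-4, Rational(3, 2))), 285) = Add(Add(3, Mul(-8, I)), 285) = Add(288, Mul(-8, I))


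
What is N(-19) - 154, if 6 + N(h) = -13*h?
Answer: 87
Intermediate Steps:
N(h) = -6 - 13*h
N(-19) - 154 = (-6 - 13*(-19)) - 154 = (-6 + 247) - 154 = 241 - 154 = 87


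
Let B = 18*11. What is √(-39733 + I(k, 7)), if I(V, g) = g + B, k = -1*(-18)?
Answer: 18*I*√122 ≈ 198.82*I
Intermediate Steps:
B = 198
k = 18
I(V, g) = 198 + g (I(V, g) = g + 198 = 198 + g)
√(-39733 + I(k, 7)) = √(-39733 + (198 + 7)) = √(-39733 + 205) = √(-39528) = 18*I*√122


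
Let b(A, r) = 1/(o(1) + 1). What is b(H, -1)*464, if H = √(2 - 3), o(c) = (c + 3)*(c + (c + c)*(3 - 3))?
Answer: 464/5 ≈ 92.800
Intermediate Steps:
o(c) = c*(3 + c) (o(c) = (3 + c)*(c + (2*c)*0) = (3 + c)*(c + 0) = (3 + c)*c = c*(3 + c))
H = I (H = √(-1) = I ≈ 1.0*I)
b(A, r) = ⅕ (b(A, r) = 1/(1*(3 + 1) + 1) = 1/(1*4 + 1) = 1/(4 + 1) = 1/5 = ⅕)
b(H, -1)*464 = (⅕)*464 = 464/5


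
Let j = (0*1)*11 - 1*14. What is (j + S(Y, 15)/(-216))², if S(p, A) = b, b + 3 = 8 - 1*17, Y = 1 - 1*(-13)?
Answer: 63001/324 ≈ 194.45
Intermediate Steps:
Y = 14 (Y = 1 + 13 = 14)
b = -12 (b = -3 + (8 - 1*17) = -3 + (8 - 17) = -3 - 9 = -12)
S(p, A) = -12
j = -14 (j = 0*11 - 14 = 0 - 14 = -14)
(j + S(Y, 15)/(-216))² = (-14 - 12/(-216))² = (-14 - 12*(-1/216))² = (-14 + 1/18)² = (-251/18)² = 63001/324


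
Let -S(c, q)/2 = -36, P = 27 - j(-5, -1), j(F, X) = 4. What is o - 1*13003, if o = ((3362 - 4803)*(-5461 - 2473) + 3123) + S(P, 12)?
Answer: 11423086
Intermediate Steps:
P = 23 (P = 27 - 1*4 = 27 - 4 = 23)
S(c, q) = 72 (S(c, q) = -2*(-36) = 72)
o = 11436089 (o = ((3362 - 4803)*(-5461 - 2473) + 3123) + 72 = (-1441*(-7934) + 3123) + 72 = (11432894 + 3123) + 72 = 11436017 + 72 = 11436089)
o - 1*13003 = 11436089 - 1*13003 = 11436089 - 13003 = 11423086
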